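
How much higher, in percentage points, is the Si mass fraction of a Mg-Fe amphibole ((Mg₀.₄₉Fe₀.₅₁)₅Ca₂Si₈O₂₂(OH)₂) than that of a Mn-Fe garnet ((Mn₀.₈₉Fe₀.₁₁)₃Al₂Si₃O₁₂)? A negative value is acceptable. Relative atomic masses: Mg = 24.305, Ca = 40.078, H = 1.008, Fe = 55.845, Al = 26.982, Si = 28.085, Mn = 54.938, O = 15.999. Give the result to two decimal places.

First mineral: 224.680 g Si in 892.780 g formula = 25.17 wt% Si.
Second mineral: 84.255 g Si in 495.320 g formula = 17.01 wt% Si.
25.17% − 17.01% gives a difference of 8.16 percentage points.

8.16 percentage points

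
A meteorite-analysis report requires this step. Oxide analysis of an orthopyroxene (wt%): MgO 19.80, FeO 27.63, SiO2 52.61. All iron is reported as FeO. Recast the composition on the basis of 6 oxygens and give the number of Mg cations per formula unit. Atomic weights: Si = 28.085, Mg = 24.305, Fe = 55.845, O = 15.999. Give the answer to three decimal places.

MgO: 19.80/40.304 = 0.49127 mol → 0.49127 mol Mg, 0.49127 mol O.
FeO: 27.63/71.844 = 0.38458 mol → 0.38458 mol Fe, 0.38458 mol O.
SiO2: 52.61/60.083 = 0.87562 mol → 0.87562 mol Si, 1.75124 mol O.
Total oxygen = 2.62709 mol. Normalization factor = 6/2.62709 = 2.28390.
Mg per 6 O = 0.49127 × 2.28390 = 1.122.

1.122 Mg apfu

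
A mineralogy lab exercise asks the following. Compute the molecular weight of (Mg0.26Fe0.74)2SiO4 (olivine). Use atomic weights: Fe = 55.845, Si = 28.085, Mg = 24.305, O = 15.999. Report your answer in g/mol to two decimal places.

187.37 g/mol

The formula mass is the sum 0.52(24.305) + 1.48(55.845) + 1(28.085) + 4(15.999).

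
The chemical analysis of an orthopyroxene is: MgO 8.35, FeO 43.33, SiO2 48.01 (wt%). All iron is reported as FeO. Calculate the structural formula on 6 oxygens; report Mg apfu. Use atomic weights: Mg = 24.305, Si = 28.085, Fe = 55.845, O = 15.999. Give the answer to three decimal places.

0.516 Mg apfu

MgO (M=40.304): mol = 0.20718; Mg = 0.20718, O = 0.20718.
FeO (M=71.844): mol = 0.60311; Fe = 0.60311, O = 0.60311.
SiO2 (M=60.083): mol = 0.79906; Si = 0.79906, O = 1.59812.
ΣO = 2.40841; factor = 6/ΣO = 2.49127.
Mg apfu = 0.20718 × 2.49127 = 0.516.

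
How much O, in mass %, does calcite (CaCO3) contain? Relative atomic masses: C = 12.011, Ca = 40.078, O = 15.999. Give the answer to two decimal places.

47.96 mass %

Molar mass of CaCO3: 1·40.078 + 1·12.011 + 3·15.999 = 100.086 g/mol.
Mass of O per formula unit: 3 × 15.999 = 47.997 g.
Weight fraction O = 47.997 / 100.086 = 0.4796.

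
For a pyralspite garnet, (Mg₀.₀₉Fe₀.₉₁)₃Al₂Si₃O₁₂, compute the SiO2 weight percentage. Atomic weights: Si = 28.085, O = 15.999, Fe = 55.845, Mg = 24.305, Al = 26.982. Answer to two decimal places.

36.84 wt%

Formula mass = 489.226 g/mol.
3 Si → 3.0000 mol SiO2 per formula unit; M(SiO2) = 60.083, so SiO2 mass = 180.249 g.
180.249/489.226 × 100 = 36.84 wt%.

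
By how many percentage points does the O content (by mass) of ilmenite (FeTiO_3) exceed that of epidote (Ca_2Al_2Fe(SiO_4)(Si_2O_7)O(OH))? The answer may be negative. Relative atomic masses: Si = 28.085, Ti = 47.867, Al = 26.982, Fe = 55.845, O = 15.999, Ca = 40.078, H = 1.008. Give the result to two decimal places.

-11.40 percentage points

O in FeTiO_3: molar mass 151.709 g/mol; 3×15.999 = 47.997 g → 31.64 wt%.
O in Ca_2Al_2Fe(SiO_4)(Si_2O_7)O(OH): molar mass 483.215 g/mol; 13×15.999 = 207.987 g → 43.04 wt%.
Difference = 31.64 − 43.04 = -11.40 percentage points.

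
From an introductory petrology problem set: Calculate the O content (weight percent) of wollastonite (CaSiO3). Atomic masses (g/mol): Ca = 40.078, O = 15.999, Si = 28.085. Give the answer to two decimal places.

M(CaSiO3) = 116.160 g/mol.
O contributes 3 × 15.999 = 47.997 g per mole.
47.997/116.160 = 0.4132 → 41.32%.

41.32 weight percent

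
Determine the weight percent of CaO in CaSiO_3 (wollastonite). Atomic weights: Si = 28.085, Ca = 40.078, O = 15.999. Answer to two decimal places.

48.28 wt%

Molar mass of CaSiO_3 = 1×40.078 + 1×28.085 + 3×15.999 = 116.160 g/mol.
Each formula unit contains 1 Ca, equivalent to 1/1 = 1.0000 mol CaO.
M(CaO) = 1×40.078 + 1×15.999 = 56.077 g/mol.
Mass of CaO per formula unit = 1.0000 × 56.077 = 56.077 g.
CaO wt% = 56.077 / 116.160 × 100 = 48.28%.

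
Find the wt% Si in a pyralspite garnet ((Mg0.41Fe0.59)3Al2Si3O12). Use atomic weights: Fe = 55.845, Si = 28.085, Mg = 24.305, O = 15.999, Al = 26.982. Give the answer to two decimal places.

18.36 mass %

Molar mass of (Mg0.41Fe0.59)3Al2Si3O12: 1.23·24.305 + 1.77·55.845 + 2·26.982 + 3·28.085 + 12·15.999 = 458.948 g/mol.
Mass of Si per formula unit: 3 × 28.085 = 84.255 g.
Weight fraction Si = 84.255 / 458.948 = 0.1836.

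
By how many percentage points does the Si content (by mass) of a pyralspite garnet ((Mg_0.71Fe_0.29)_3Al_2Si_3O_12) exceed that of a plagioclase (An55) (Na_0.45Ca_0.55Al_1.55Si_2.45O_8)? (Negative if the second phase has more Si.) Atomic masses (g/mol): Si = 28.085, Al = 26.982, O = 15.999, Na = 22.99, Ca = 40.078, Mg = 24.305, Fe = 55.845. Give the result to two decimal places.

Si in (Mg_0.71Fe_0.29)_3Al_2Si_3O_12: molar mass 430.562 g/mol; 3×28.085 = 84.255 g → 19.57 wt%.
Si in Na_0.45Ca_0.55Al_1.55Si_2.45O_8: molar mass 271.011 g/mol; 2.45×28.085 = 68.808 g → 25.39 wt%.
Difference = 19.57 − 25.39 = -5.82 percentage points.

-5.82 percentage points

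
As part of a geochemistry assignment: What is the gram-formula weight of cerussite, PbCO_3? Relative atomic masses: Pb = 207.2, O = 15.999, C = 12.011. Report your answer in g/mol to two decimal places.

267.21 g/mol

The formula mass is the sum 1(207.2) + 1(12.011) + 3(15.999).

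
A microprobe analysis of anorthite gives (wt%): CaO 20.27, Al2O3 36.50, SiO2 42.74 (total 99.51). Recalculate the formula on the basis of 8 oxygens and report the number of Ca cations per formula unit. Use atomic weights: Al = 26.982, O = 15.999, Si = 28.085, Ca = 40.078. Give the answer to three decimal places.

1.012 Ca apfu

20.27 wt% CaO ÷ 56.077 g/mol = 0.36147 mol, giving 0.36147 Ca and 0.36147 O.
36.50 wt% Al2O3 ÷ 101.961 g/mol = 0.35798 mol, giving 0.71596 Al and 1.07394 O.
42.74 wt% SiO2 ÷ 60.083 g/mol = 0.71135 mol, giving 0.71135 Si and 1.42270 O.
Oxygen sums to 2.85811; scaling by 8/2.85811 = 2.79905 puts the formula on 8 O.
Ca: 0.36147 × 2.79905 = 1.012 atoms per formula unit.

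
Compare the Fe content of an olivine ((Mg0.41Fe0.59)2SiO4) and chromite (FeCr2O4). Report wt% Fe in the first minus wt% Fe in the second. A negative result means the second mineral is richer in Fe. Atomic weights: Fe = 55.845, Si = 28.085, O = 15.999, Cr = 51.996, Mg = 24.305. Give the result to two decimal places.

12.09 percentage points

First mineral: 65.897 g Fe in 177.908 g formula = 37.04 wt% Fe.
Second mineral: 55.845 g Fe in 223.833 g formula = 24.95 wt% Fe.
37.04% − 24.95% gives a difference of 12.09 percentage points.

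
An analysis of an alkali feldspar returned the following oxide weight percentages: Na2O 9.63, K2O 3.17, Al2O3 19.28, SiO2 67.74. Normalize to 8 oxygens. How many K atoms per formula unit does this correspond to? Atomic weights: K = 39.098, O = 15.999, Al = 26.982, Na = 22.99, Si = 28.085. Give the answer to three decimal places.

9.63 wt% Na2O ÷ 61.979 g/mol = 0.15538 mol, giving 0.31076 Na and 0.15538 O.
3.17 wt% K2O ÷ 94.195 g/mol = 0.03365 mol, giving 0.06730 K and 0.03365 O.
19.28 wt% Al2O3 ÷ 101.961 g/mol = 0.18909 mol, giving 0.37818 Al and 0.56727 O.
67.74 wt% SiO2 ÷ 60.083 g/mol = 1.12744 mol, giving 1.12744 Si and 2.25488 O.
Oxygen sums to 3.01118; scaling by 8/3.01118 = 2.65677 puts the formula on 8 O.
K: 0.06730 × 2.65677 = 0.179 atoms per formula unit.

0.179 K apfu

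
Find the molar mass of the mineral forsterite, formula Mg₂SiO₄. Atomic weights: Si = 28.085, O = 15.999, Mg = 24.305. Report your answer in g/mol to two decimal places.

M = 2*24.305 + 1*28.085 + 4*15.999

140.69 g/mol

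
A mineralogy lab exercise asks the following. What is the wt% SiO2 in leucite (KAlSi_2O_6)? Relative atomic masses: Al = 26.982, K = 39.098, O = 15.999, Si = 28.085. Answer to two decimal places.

M(KAlSi_2O_6) = 218.244 g/mol; M(SiO2) = 60.083 g/mol.
Moles SiO2 per formula unit = 2 Si ÷ 1 = 2.0000.
SiO2 fraction = (2.0000 × 60.083) / 218.244 = 120.166/218.244 = 0.5506.

55.06 wt%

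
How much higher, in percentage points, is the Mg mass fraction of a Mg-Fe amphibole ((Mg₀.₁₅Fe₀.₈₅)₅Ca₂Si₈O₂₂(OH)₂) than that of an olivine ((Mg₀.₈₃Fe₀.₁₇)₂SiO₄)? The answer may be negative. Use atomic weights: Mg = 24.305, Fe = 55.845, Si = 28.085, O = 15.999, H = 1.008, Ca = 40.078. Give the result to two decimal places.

-24.72 percentage points

First mineral: 18.229 g Mg in 946.398 g formula = 1.93 wt% Mg.
Second mineral: 40.346 g Mg in 151.415 g formula = 26.65 wt% Mg.
1.93% − 26.65% gives a difference of -24.72 percentage points.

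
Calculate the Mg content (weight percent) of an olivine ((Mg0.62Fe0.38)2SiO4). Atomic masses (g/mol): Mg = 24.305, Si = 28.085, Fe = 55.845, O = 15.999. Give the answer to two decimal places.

M((Mg0.62Fe0.38)2SiO4) = 164.661 g/mol.
Mg contributes 1.24 × 24.305 = 30.138 g per mole.
30.138/164.661 = 0.1830 → 18.30%.

18.30 weight percent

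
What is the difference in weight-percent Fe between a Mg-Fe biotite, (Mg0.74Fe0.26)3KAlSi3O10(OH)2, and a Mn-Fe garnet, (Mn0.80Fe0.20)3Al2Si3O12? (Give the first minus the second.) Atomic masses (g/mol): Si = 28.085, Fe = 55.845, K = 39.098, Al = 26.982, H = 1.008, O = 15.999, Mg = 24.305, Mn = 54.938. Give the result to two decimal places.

3.10 percentage points

Fe in (Mg0.74Fe0.26)3KAlSi3O10(OH)2: molar mass 441.855 g/mol; 0.78×55.845 = 43.559 g → 9.86 wt%.
Fe in (Mn0.80Fe0.20)3Al2Si3O12: molar mass 495.565 g/mol; 0.60×55.845 = 33.507 g → 6.76 wt%.
Difference = 9.86 − 6.76 = 3.10 percentage points.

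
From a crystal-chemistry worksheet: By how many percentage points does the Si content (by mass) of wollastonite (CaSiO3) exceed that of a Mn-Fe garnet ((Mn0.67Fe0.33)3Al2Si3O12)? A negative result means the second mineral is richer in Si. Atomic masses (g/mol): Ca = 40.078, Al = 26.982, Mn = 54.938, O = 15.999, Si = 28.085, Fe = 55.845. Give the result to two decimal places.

7.19 percentage points

Si in CaSiO3: molar mass 116.160 g/mol; 1×28.085 = 28.085 g → 24.18 wt%.
Si in (Mn0.67Fe0.33)3Al2Si3O12: molar mass 495.919 g/mol; 3×28.085 = 84.255 g → 16.99 wt%.
Difference = 24.18 − 16.99 = 7.19 percentage points.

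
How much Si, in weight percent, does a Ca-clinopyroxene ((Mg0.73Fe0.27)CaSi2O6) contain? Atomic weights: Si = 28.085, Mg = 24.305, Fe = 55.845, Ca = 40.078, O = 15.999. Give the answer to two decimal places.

24.96 weight percent

M((Mg0.73Fe0.27)CaSi2O6) = 225.063 g/mol.
Si contributes 2 × 28.085 = 56.170 g per mole.
56.170/225.063 = 0.2496 → 24.96%.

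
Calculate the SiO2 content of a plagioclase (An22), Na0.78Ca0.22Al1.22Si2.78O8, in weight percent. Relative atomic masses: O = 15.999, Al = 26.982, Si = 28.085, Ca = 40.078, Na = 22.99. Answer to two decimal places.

62.86 wt%

Molar mass of Na0.78Ca0.22Al1.22Si2.78O8 = 0.78·22.99 + 0.22·40.078 + 1.22·26.982 + 2.78·28.085 + 8·15.999 = 265.736 g/mol.
Each formula unit contains 2.78 Si, equivalent to 2.78/1 = 2.7800 mol SiO2.
M(SiO2) = 1×28.085 + 2×15.999 = 60.083 g/mol.
Mass of SiO2 per formula unit = 2.7800 × 60.083 = 167.031 g.
SiO2 wt% = 167.031 / 265.736 × 100 = 62.86%.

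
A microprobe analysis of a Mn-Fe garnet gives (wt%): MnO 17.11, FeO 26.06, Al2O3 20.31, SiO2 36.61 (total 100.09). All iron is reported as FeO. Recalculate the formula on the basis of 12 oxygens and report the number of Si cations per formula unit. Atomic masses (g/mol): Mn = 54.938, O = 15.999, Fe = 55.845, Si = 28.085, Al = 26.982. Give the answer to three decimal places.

MnO (M=70.937): mol = 0.24120; Mn = 0.24120, O = 0.24120.
FeO (M=71.844): mol = 0.36273; Fe = 0.36273, O = 0.36273.
Al2O3 (M=101.961): mol = 0.19919; Al = 0.39838, O = 0.59757.
SiO2 (M=60.083): mol = 0.60932; Si = 0.60932, O = 1.21864.
ΣO = 2.42014; factor = 12/ΣO = 4.95839.
Si apfu = 0.60932 × 4.95839 = 3.021.

3.021 Si apfu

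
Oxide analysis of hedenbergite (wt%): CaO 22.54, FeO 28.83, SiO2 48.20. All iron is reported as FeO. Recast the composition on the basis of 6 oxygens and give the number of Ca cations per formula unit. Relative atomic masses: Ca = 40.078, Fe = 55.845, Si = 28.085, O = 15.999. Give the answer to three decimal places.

CaO: 22.54/56.077 = 0.40195 mol → 0.40195 mol Ca, 0.40195 mol O.
FeO: 28.83/71.844 = 0.40129 mol → 0.40129 mol Fe, 0.40129 mol O.
SiO2: 48.20/60.083 = 0.80222 mol → 0.80222 mol Si, 1.60444 mol O.
Total oxygen = 2.40768 mol. Normalization factor = 6/2.40768 = 2.49203.
Ca per 6 O = 0.40195 × 2.49203 = 1.002.

1.002 Ca apfu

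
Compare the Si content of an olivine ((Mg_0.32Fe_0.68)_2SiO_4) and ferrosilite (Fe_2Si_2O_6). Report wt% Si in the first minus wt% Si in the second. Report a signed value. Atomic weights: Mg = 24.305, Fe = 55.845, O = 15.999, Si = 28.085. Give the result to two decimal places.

First mineral: 28.085 g Si in 183.585 g formula = 15.30 wt% Si.
Second mineral: 56.170 g Si in 263.854 g formula = 21.29 wt% Si.
15.30% − 21.29% gives a difference of -5.99 percentage points.

-5.99 percentage points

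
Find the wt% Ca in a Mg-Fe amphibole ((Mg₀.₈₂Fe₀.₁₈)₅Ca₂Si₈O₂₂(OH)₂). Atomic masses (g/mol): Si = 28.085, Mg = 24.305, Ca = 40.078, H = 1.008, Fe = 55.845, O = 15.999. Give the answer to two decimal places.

9.53 mass %

Formula mass = 4.10*24.305 + 0.90*55.845 + 2*40.078 + 8*28.085 + 24*15.999 + 2*1.008 = 840.739 g/mol, of which 80.156 g is Ca.
So Ca makes up 80.156/840.739 = 0.0953 of the mass, i.e. 9.53%.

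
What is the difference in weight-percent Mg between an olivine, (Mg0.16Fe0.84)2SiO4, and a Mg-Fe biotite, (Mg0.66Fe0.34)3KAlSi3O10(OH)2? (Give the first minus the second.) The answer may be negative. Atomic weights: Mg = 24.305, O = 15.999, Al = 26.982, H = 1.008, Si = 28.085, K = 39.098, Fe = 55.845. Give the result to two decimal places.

First mineral: 7.778 g Mg in 193.678 g formula = 4.02 wt% Mg.
Second mineral: 48.124 g Mg in 449.425 g formula = 10.71 wt% Mg.
4.02% − 10.71% gives a difference of -6.69 percentage points.

-6.69 percentage points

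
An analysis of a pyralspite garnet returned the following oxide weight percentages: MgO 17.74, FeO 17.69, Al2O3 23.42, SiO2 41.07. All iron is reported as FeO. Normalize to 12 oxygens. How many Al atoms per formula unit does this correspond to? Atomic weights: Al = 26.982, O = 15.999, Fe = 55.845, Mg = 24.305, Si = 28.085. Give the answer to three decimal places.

MgO: 17.74/40.304 = 0.44015 mol → 0.44015 mol Mg, 0.44015 mol O.
FeO: 17.69/71.844 = 0.24623 mol → 0.24623 mol Fe, 0.24623 mol O.
Al2O3: 23.42/101.961 = 0.22970 mol → 0.45940 mol Al, 0.68910 mol O.
SiO2: 41.07/60.083 = 0.68355 mol → 0.68355 mol Si, 1.36710 mol O.
Total oxygen = 2.74258 mol. Normalization factor = 12/2.74258 = 4.37544.
Al per 12 O = 0.45940 × 4.37544 = 2.010.

2.010 Al apfu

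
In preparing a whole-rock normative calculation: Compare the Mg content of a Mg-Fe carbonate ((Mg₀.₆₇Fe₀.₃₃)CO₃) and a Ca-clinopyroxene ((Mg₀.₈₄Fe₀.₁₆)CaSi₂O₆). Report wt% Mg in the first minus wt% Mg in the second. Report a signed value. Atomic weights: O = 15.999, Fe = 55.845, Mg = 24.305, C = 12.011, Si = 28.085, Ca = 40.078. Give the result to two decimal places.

First mineral: 16.284 g Mg in 94.721 g formula = 17.19 wt% Mg.
Second mineral: 20.416 g Mg in 221.593 g formula = 9.21 wt% Mg.
17.19% − 9.21% gives a difference of 7.98 percentage points.

7.98 percentage points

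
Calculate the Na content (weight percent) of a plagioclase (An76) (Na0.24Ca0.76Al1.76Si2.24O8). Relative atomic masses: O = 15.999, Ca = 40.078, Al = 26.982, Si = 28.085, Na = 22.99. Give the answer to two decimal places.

2.01 weight percent

M(Na0.24Ca0.76Al1.76Si2.24O8) = 274.368 g/mol.
Na contributes 0.24 × 22.99 = 5.518 g per mole.
5.518/274.368 = 0.0201 → 2.01%.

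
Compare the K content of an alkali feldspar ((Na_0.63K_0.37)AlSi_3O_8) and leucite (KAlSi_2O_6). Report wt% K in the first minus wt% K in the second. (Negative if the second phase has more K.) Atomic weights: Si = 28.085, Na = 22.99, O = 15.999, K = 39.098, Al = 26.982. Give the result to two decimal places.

-12.52 percentage points

First mineral: 14.466 g K in 268.179 g formula = 5.39 wt% K.
Second mineral: 39.098 g K in 218.244 g formula = 17.91 wt% K.
5.39% − 17.91% gives a difference of -12.52 percentage points.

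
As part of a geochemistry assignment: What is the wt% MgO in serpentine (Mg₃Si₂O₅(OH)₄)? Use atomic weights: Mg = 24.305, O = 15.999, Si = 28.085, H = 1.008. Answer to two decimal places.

Molar mass of Mg₃Si₂O₅(OH)₄ = 3*24.305 + 2*28.085 + 9*15.999 + 4*1.008 = 277.108 g/mol.
Each formula unit contains 3 Mg, equivalent to 3/1 = 3.0000 mol MgO.
M(MgO) = 1×24.305 + 1×15.999 = 40.304 g/mol.
Mass of MgO per formula unit = 3.0000 × 40.304 = 120.912 g.
MgO wt% = 120.912 / 277.108 × 100 = 43.63%.

43.63 wt%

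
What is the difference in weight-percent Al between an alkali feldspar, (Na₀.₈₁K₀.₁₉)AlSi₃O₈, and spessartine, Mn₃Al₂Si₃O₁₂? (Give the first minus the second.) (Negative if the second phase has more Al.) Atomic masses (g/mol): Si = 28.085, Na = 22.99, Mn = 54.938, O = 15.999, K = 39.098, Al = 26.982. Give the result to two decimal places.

-0.73 percentage points

First mineral: 26.982 g Al in 265.280 g formula = 10.17 wt% Al.
Second mineral: 53.964 g Al in 495.021 g formula = 10.90 wt% Al.
10.17% − 10.90% gives a difference of -0.73 percentage points.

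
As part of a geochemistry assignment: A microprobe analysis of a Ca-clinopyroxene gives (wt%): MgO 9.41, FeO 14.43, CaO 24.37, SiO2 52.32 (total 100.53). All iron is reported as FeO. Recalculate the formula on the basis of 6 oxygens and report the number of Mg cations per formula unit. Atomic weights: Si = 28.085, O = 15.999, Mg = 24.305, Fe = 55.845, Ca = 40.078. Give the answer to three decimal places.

MgO (M=40.304): mol = 0.23348; Mg = 0.23348, O = 0.23348.
FeO (M=71.844): mol = 0.20085; Fe = 0.20085, O = 0.20085.
CaO (M=56.077): mol = 0.43458; Ca = 0.43458, O = 0.43458.
SiO2 (M=60.083): mol = 0.87080; Si = 0.87080, O = 1.74160.
ΣO = 2.61051; factor = 6/ΣO = 2.29840.
Mg apfu = 0.23348 × 2.29840 = 0.537.

0.537 Mg apfu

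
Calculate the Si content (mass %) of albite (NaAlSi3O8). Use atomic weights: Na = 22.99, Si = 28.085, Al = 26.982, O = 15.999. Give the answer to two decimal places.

Formula mass = 1*22.99 + 1*26.982 + 3*28.085 + 8*15.999 = 262.219 g/mol, of which 84.255 g is Si.
So Si makes up 84.255/262.219 = 0.3213 of the mass, i.e. 32.13%.

32.13 mass %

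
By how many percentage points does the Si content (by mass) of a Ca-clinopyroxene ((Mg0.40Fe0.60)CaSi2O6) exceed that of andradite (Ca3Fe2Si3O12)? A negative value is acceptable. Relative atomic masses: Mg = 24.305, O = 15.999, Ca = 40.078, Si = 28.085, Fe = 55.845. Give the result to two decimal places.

M((Mg0.40Fe0.60)CaSi2O6) = 235.471 g/mol, so wt% Si = 56.170/235.471 × 100 = 23.85%.
M(Ca3Fe2Si3O12) = 508.167 g/mol, so wt% Si = 84.255/508.167 × 100 = 16.58%.
23.85 − 16.58 = 7.27 pp.

7.27 percentage points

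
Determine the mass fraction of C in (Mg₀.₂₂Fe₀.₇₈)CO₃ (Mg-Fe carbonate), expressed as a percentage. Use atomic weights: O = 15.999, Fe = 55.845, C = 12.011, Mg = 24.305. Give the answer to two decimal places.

Molar mass of (Mg₀.₂₂Fe₀.₇₈)CO₃: 0.22×24.305 + 0.78×55.845 + 1×12.011 + 3×15.999 = 108.914 g/mol.
Mass of C per formula unit: 1 × 12.011 = 12.011 g.
Weight fraction C = 12.011 / 108.914 = 0.1103.

11.03 mass %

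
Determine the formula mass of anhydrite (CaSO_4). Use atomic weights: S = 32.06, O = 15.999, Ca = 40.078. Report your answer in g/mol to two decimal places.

Ca: 1 × 40.078 = 40.0780
S: 1 × 32.06 = 32.0600
O: 4 × 15.999 = 63.9960
Summing the contributions gives the formula mass.

136.13 g/mol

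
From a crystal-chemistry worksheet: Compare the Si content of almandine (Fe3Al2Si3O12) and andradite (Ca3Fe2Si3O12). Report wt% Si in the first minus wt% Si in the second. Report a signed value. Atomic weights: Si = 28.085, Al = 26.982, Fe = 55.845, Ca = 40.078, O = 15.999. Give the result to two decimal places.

M(Fe3Al2Si3O12) = 497.742 g/mol, so wt% Si = 84.255/497.742 × 100 = 16.93%.
M(Ca3Fe2Si3O12) = 508.167 g/mol, so wt% Si = 84.255/508.167 × 100 = 16.58%.
16.93 − 16.58 = 0.35 pp.

0.35 percentage points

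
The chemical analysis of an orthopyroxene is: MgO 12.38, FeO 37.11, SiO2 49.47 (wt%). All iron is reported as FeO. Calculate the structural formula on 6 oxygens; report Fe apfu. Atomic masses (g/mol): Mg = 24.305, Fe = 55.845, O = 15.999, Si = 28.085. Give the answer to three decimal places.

MgO (M=40.304): mol = 0.30717; Mg = 0.30717, O = 0.30717.
FeO (M=71.844): mol = 0.51654; Fe = 0.51654, O = 0.51654.
SiO2 (M=60.083): mol = 0.82336; Si = 0.82336, O = 1.64672.
ΣO = 2.47043; factor = 6/ΣO = 2.42873.
Fe apfu = 0.51654 × 2.42873 = 1.255.

1.255 Fe apfu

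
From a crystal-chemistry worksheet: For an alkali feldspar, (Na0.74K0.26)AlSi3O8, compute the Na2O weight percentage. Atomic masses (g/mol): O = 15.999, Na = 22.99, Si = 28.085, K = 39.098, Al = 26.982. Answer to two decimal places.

8.61 wt%

M((Na0.74K0.26)AlSi3O8) = 266.407 g/mol; M(Na2O) = 61.979 g/mol.
Moles Na2O per formula unit = 0.74 Na ÷ 2 = 0.3700.
Na2O fraction = (0.3700 × 61.979) / 266.407 = 22.932/266.407 = 0.0861.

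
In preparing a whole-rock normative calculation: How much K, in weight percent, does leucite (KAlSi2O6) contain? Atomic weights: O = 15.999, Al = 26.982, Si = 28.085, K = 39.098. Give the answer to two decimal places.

M(KAlSi2O6) = 218.244 g/mol.
K contributes 1 × 39.098 = 39.098 g per mole.
39.098/218.244 = 0.1791 → 17.91%.

17.91 weight percent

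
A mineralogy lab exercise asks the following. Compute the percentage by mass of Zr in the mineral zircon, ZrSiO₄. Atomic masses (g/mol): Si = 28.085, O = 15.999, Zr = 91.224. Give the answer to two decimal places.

M(ZrSiO₄) = 183.305 g/mol.
Zr contributes 1 × 91.224 = 91.224 g per mole.
91.224/183.305 = 0.4977 → 49.77%.

49.77 mass %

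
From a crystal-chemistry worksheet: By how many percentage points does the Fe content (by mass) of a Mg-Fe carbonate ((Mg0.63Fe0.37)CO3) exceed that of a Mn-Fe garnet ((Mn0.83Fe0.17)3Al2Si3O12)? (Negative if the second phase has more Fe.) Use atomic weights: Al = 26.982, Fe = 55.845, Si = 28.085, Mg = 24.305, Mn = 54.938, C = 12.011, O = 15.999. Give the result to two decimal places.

Fe in (Mg0.63Fe0.37)CO3: molar mass 95.983 g/mol; 0.37×55.845 = 20.663 g → 21.53 wt%.
Fe in (Mn0.83Fe0.17)3Al2Si3O12: molar mass 495.484 g/mol; 0.51×55.845 = 28.481 g → 5.75 wt%.
Difference = 21.53 − 5.75 = 15.78 percentage points.

15.78 percentage points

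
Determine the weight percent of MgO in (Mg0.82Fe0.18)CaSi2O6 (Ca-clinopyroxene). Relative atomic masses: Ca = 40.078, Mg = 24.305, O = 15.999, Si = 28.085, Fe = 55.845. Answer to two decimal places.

M((Mg0.82Fe0.18)CaSi2O6) = 222.224 g/mol; M(MgO) = 40.304 g/mol.
Moles MgO per formula unit = 0.82 Mg ÷ 1 = 0.8200.
MgO fraction = (0.8200 × 40.304) / 222.224 = 33.049/222.224 = 0.1487.

14.87 wt%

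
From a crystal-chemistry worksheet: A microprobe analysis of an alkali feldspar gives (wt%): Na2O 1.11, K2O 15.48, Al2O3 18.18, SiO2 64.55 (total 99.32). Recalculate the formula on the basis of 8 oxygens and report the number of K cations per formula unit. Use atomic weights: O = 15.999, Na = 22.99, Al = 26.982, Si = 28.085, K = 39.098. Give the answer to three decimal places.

Na2O: 1.11/61.979 = 0.01791 mol → 0.03582 mol Na, 0.01791 mol O.
K2O: 15.48/94.195 = 0.16434 mol → 0.32868 mol K, 0.16434 mol O.
Al2O3: 18.18/101.961 = 0.17830 mol → 0.35660 mol Al, 0.53490 mol O.
SiO2: 64.55/60.083 = 1.07435 mol → 1.07435 mol Si, 2.14870 mol O.
Total oxygen = 2.86585 mol. Normalization factor = 8/2.86585 = 2.79149.
K per 8 O = 0.32868 × 2.79149 = 0.918.

0.918 K apfu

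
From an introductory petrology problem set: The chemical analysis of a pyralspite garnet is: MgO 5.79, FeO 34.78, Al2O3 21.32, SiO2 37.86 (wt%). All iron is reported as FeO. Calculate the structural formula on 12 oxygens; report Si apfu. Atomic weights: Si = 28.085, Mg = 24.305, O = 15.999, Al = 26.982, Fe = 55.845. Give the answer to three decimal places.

3.006 Si apfu

5.79 wt% MgO ÷ 40.304 g/mol = 0.14366 mol, giving 0.14366 Mg and 0.14366 O.
34.78 wt% FeO ÷ 71.844 g/mol = 0.48410 mol, giving 0.48410 Fe and 0.48410 O.
21.32 wt% Al2O3 ÷ 101.961 g/mol = 0.20910 mol, giving 0.41820 Al and 0.62730 O.
37.86 wt% SiO2 ÷ 60.083 g/mol = 0.63013 mol, giving 0.63013 Si and 1.26026 O.
Oxygen sums to 2.51532; scaling by 12/2.51532 = 4.77076 puts the formula on 12 O.
Si: 0.63013 × 4.77076 = 3.006 atoms per formula unit.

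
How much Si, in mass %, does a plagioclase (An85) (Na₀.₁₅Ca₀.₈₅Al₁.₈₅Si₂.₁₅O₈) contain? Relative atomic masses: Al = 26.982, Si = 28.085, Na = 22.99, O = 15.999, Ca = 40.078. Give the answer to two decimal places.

21.89 mass %

Formula mass = 0.15*22.99 + 0.85*40.078 + 1.85*26.982 + 2.15*28.085 + 8*15.999 = 275.806 g/mol, of which 60.383 g is Si.
So Si makes up 60.383/275.806 = 0.2189 of the mass, i.e. 21.89%.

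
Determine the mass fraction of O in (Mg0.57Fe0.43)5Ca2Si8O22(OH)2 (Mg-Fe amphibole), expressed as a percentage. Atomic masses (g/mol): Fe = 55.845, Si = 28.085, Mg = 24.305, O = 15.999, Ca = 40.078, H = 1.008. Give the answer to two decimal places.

43.63 weight percent

Molar mass of (Mg0.57Fe0.43)5Ca2Si8O22(OH)2: 2.85·24.305 + 2.15·55.845 + 2·40.078 + 8·28.085 + 24·15.999 + 2·1.008 = 880.164 g/mol.
Mass of O per formula unit: 24 × 15.999 = 383.976 g.
Weight fraction O = 383.976 / 880.164 = 0.4363.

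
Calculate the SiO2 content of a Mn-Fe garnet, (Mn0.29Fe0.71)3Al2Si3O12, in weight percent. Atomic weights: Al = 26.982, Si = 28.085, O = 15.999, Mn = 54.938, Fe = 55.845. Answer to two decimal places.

Molar mass of (Mn0.29Fe0.71)3Al2Si3O12 = 0.87·54.938 + 2.13·55.845 + 2·26.982 + 3·28.085 + 12·15.999 = 496.953 g/mol.
Each formula unit contains 3 Si, equivalent to 3/1 = 3.0000 mol SiO2.
M(SiO2) = 1×28.085 + 2×15.999 = 60.083 g/mol.
Mass of SiO2 per formula unit = 3.0000 × 60.083 = 180.249 g.
SiO2 wt% = 180.249 / 496.953 × 100 = 36.27%.

36.27 wt%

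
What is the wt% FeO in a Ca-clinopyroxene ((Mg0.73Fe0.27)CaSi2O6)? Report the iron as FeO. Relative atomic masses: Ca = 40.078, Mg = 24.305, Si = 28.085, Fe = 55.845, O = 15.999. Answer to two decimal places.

Molar mass of (Mg0.73Fe0.27)CaSi2O6 = 0.73*24.305 + 0.27*55.845 + 1*40.078 + 2*28.085 + 6*15.999 = 225.063 g/mol.
Each formula unit contains 0.27 Fe, equivalent to 0.27/1 = 0.2700 mol FeO.
M(FeO) = 1×55.845 + 1×15.999 = 71.844 g/mol.
Mass of FeO per formula unit = 0.2700 × 71.844 = 19.398 g.
FeO wt% = 19.398 / 225.063 × 100 = 8.62%.

8.62 wt%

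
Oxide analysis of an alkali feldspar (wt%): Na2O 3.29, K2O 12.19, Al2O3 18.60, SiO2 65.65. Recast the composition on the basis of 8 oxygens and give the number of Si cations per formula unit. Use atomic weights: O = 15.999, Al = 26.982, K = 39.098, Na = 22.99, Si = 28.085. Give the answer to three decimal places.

2.999 Si apfu

3.29 wt% Na2O ÷ 61.979 g/mol = 0.05308 mol, giving 0.10616 Na and 0.05308 O.
12.19 wt% K2O ÷ 94.195 g/mol = 0.12941 mol, giving 0.25882 K and 0.12941 O.
18.60 wt% Al2O3 ÷ 101.961 g/mol = 0.18242 mol, giving 0.36484 Al and 0.54726 O.
65.65 wt% SiO2 ÷ 60.083 g/mol = 1.09266 mol, giving 1.09266 Si and 2.18532 O.
Oxygen sums to 2.91507; scaling by 8/2.91507 = 2.74436 puts the formula on 8 O.
Si: 1.09266 × 2.74436 = 2.999 atoms per formula unit.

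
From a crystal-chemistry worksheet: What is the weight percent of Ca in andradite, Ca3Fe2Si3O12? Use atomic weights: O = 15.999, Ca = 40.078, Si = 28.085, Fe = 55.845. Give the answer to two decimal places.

Molar mass of Ca3Fe2Si3O12: 3×40.078 + 2×55.845 + 3×28.085 + 12×15.999 = 508.167 g/mol.
Mass of Ca per formula unit: 3 × 40.078 = 120.234 g.
Weight fraction Ca = 120.234 / 508.167 = 0.2366.

23.66 wt%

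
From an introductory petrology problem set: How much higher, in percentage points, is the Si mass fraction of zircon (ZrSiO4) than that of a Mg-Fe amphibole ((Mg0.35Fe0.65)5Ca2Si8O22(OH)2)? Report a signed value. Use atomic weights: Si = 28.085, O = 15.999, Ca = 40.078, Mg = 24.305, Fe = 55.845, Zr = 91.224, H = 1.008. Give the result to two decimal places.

First mineral: 28.085 g Si in 183.305 g formula = 15.32 wt% Si.
Second mineral: 224.680 g Si in 914.858 g formula = 24.56 wt% Si.
15.32% − 24.56% gives a difference of -9.24 percentage points.

-9.24 percentage points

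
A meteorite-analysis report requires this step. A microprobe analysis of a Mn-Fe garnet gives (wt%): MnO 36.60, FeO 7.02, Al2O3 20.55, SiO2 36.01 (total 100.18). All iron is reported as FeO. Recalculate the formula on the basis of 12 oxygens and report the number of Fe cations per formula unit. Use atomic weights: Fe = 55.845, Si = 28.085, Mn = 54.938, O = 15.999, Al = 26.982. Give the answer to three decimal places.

0.485 Fe apfu

36.60 wt% MnO ÷ 70.937 g/mol = 0.51595 mol, giving 0.51595 Mn and 0.51595 O.
7.02 wt% FeO ÷ 71.844 g/mol = 0.09771 mol, giving 0.09771 Fe and 0.09771 O.
20.55 wt% Al2O3 ÷ 101.961 g/mol = 0.20155 mol, giving 0.40310 Al and 0.60465 O.
36.01 wt% SiO2 ÷ 60.083 g/mol = 0.59934 mol, giving 0.59934 Si and 1.19868 O.
Oxygen sums to 2.41699; scaling by 12/2.41699 = 4.96485 puts the formula on 12 O.
Fe: 0.09771 × 4.96485 = 0.485 atoms per formula unit.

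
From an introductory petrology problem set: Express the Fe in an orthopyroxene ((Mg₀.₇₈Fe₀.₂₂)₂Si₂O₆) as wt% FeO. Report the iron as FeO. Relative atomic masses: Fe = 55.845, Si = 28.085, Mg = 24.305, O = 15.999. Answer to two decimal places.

14.73 wt%

Molar mass of (Mg₀.₇₈Fe₀.₂₂)₂Si₂O₆ = 1.56×24.305 + 0.44×55.845 + 2×28.085 + 6×15.999 = 214.652 g/mol.
Each formula unit contains 0.44 Fe, equivalent to 0.44/1 = 0.4400 mol FeO.
M(FeO) = 1×55.845 + 1×15.999 = 71.844 g/mol.
Mass of FeO per formula unit = 0.4400 × 71.844 = 31.611 g.
FeO wt% = 31.611 / 214.652 × 100 = 14.73%.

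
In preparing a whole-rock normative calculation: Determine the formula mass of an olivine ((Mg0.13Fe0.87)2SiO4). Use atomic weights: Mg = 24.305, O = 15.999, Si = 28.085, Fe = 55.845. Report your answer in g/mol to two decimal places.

195.57 g/mol

Mg: 0.26 × 24.305 = 6.3193
Fe: 1.74 × 55.845 = 97.1703
Si: 1 × 28.085 = 28.0850
O: 4 × 15.999 = 63.9960
Summing the contributions gives the formula mass.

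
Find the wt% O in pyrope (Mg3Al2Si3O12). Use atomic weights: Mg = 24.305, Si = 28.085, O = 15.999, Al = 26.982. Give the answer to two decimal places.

47.63 wt%

M(Mg3Al2Si3O12) = 403.122 g/mol.
O contributes 12 × 15.999 = 191.988 g per mole.
191.988/403.122 = 0.4763 → 47.63%.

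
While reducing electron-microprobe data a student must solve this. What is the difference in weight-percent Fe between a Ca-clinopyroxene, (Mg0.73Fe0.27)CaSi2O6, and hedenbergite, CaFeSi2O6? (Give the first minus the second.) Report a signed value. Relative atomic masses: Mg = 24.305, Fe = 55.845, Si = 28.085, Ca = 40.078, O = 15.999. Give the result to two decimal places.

-15.81 percentage points

First mineral: 15.078 g Fe in 225.063 g formula = 6.70 wt% Fe.
Second mineral: 55.845 g Fe in 248.087 g formula = 22.51 wt% Fe.
6.70% − 22.51% gives a difference of -15.81 percentage points.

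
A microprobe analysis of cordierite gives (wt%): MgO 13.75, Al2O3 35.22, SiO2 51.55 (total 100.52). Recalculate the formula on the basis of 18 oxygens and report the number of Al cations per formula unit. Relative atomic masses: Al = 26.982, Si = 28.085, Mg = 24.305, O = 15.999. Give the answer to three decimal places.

MgO (M=40.304): mol = 0.34116; Mg = 0.34116, O = 0.34116.
Al2O3 (M=101.961): mol = 0.34543; Al = 0.69086, O = 1.03629.
SiO2 (M=60.083): mol = 0.85798; Si = 0.85798, O = 1.71596.
ΣO = 3.09341; factor = 18/ΣO = 5.81882.
Al apfu = 0.69086 × 5.81882 = 4.020.

4.020 Al apfu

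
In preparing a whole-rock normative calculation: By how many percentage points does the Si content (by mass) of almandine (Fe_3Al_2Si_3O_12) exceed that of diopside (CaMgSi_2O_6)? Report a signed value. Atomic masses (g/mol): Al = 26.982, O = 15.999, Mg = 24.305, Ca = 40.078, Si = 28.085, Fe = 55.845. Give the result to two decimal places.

-9.01 percentage points

M(Fe_3Al_2Si_3O_12) = 497.742 g/mol, so wt% Si = 84.255/497.742 × 100 = 16.93%.
M(CaMgSi_2O_6) = 216.547 g/mol, so wt% Si = 56.170/216.547 × 100 = 25.94%.
16.93 − 25.94 = -9.01 pp.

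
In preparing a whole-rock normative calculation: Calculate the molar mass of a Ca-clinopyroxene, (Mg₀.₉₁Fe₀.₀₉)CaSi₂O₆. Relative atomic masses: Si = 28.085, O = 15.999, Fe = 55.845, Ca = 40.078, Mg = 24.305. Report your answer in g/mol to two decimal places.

219.39 g/mol

The formula mass is the sum 0.91*24.305 + 0.09*55.845 + 1*40.078 + 2*28.085 + 6*15.999.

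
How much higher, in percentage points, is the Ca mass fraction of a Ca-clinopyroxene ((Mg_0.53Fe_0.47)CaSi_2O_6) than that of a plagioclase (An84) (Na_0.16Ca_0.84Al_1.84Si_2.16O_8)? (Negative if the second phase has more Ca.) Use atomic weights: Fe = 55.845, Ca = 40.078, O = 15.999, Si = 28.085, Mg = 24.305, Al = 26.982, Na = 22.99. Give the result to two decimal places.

M((Mg_0.53Fe_0.47)CaSi_2O_6) = 231.371 g/mol, so wt% Ca = 40.078/231.371 × 100 = 17.32%.
M(Na_0.16Ca_0.84Al_1.84Si_2.16O_8) = 275.646 g/mol, so wt% Ca = 33.666/275.646 × 100 = 12.21%.
17.32 − 12.21 = 5.11 pp.

5.11 percentage points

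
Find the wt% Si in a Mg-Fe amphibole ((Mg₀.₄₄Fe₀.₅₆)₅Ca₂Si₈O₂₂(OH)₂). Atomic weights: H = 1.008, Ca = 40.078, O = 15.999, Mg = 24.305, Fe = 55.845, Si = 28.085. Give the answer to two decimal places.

24.95 weight percent

M((Mg₀.₄₄Fe₀.₅₆)₅Ca₂Si₈O₂₂(OH)₂) = 900.665 g/mol.
Si contributes 8 × 28.085 = 224.680 g per mole.
224.680/900.665 = 0.2495 → 24.95%.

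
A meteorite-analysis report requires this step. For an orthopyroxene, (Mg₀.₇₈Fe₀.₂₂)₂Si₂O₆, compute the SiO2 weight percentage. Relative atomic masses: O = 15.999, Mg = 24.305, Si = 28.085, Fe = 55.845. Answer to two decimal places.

Formula mass = 214.652 g/mol.
2 Si → 2.0000 mol SiO2 per formula unit; M(SiO2) = 60.083, so SiO2 mass = 120.166 g.
120.166/214.652 × 100 = 55.98 wt%.

55.98 wt%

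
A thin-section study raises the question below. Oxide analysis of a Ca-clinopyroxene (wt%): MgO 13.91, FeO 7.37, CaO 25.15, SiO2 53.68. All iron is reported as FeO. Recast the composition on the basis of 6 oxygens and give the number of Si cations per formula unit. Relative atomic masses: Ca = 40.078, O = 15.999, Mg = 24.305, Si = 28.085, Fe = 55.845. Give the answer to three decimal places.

1.998 Si apfu

MgO (M=40.304): mol = 0.34513; Mg = 0.34513, O = 0.34513.
FeO (M=71.844): mol = 0.10258; Fe = 0.10258, O = 0.10258.
CaO (M=56.077): mol = 0.44849; Ca = 0.44849, O = 0.44849.
SiO2 (M=60.083): mol = 0.89343; Si = 0.89343, O = 1.78686.
ΣO = 2.68306; factor = 6/ΣO = 2.23625.
Si apfu = 0.89343 × 2.23625 = 1.998.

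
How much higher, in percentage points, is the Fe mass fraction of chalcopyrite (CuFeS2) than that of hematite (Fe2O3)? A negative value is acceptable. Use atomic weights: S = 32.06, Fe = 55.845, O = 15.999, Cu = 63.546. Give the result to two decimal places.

-39.51 percentage points

M(CuFeS2) = 183.511 g/mol, so wt% Fe = 55.845/183.511 × 100 = 30.43%.
M(Fe2O3) = 159.687 g/mol, so wt% Fe = 111.690/159.687 × 100 = 69.94%.
30.43 − 69.94 = -39.51 pp.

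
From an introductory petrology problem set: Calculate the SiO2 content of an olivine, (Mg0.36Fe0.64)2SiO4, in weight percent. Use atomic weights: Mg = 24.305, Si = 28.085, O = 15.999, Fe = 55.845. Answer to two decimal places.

33.18 wt%

Molar mass of (Mg0.36Fe0.64)2SiO4 = 0.72·24.305 + 1.28·55.845 + 1·28.085 + 4·15.999 = 181.062 g/mol.
Each formula unit contains 1 Si, equivalent to 1/1 = 1.0000 mol SiO2.
M(SiO2) = 1×28.085 + 2×15.999 = 60.083 g/mol.
Mass of SiO2 per formula unit = 1.0000 × 60.083 = 60.083 g.
SiO2 wt% = 60.083 / 181.062 × 100 = 33.18%.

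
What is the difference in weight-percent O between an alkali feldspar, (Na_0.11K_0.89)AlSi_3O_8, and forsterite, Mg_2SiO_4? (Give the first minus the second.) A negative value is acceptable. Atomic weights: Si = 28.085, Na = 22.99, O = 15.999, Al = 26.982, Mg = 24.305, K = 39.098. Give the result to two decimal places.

0.79 percentage points

M((Na_0.11K_0.89)AlSi_3O_8) = 276.555 g/mol, so wt% O = 127.992/276.555 × 100 = 46.28%.
M(Mg_2SiO_4) = 140.691 g/mol, so wt% O = 63.996/140.691 × 100 = 45.49%.
46.28 − 45.49 = 0.79 pp.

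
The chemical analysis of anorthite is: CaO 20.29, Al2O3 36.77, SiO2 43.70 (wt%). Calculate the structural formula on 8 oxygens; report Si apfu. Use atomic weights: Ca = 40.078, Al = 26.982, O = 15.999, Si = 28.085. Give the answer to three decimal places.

CaO (M=56.077): mol = 0.36182; Ca = 0.36182, O = 0.36182.
Al2O3 (M=101.961): mol = 0.36063; Al = 0.72126, O = 1.08189.
SiO2 (M=60.083): mol = 0.72733; Si = 0.72733, O = 1.45466.
ΣO = 2.89837; factor = 8/ΣO = 2.76017.
Si apfu = 0.72733 × 2.76017 = 2.008.

2.008 Si apfu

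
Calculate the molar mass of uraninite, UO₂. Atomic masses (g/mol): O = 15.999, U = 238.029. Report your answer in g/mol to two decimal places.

M = 1(238.029) + 2(15.999)

270.03 g/mol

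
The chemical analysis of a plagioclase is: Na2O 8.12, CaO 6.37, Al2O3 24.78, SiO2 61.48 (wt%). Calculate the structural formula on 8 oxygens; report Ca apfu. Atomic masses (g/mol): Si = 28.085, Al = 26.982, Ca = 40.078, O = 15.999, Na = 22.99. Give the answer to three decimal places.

Na2O (M=61.979): mol = 0.13101; Na = 0.26202, O = 0.13101.
CaO (M=56.077): mol = 0.11359; Ca = 0.11359, O = 0.11359.
Al2O3 (M=101.961): mol = 0.24303; Al = 0.48606, O = 0.72909.
SiO2 (M=60.083): mol = 1.02325; Si = 1.02325, O = 2.04650.
ΣO = 3.02019; factor = 8/ΣO = 2.64884.
Ca apfu = 0.11359 × 2.64884 = 0.301.

0.301 Ca apfu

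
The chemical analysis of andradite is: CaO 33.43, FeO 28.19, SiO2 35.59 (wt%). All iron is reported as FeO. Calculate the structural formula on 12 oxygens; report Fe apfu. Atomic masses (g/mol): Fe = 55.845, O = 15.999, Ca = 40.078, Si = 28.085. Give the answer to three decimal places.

2.167 Fe apfu

CaO: 33.43/56.077 = 0.59614 mol → 0.59614 mol Ca, 0.59614 mol O.
FeO: 28.19/71.844 = 0.39238 mol → 0.39238 mol Fe, 0.39238 mol O.
SiO2: 35.59/60.083 = 0.59235 mol → 0.59235 mol Si, 1.18470 mol O.
Total oxygen = 2.17322 mol. Normalization factor = 12/2.17322 = 5.52176.
Fe per 12 O = 0.39238 × 5.52176 = 2.167.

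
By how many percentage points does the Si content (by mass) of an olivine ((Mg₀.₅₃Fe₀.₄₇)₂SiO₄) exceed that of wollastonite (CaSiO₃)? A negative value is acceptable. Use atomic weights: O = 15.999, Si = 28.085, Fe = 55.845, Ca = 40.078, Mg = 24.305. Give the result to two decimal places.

Si in (Mg₀.₅₃Fe₀.₄₇)₂SiO₄: molar mass 170.339 g/mol; 1×28.085 = 28.085 g → 16.49 wt%.
Si in CaSiO₃: molar mass 116.160 g/mol; 1×28.085 = 28.085 g → 24.18 wt%.
Difference = 16.49 − 24.18 = -7.69 percentage points.

-7.69 percentage points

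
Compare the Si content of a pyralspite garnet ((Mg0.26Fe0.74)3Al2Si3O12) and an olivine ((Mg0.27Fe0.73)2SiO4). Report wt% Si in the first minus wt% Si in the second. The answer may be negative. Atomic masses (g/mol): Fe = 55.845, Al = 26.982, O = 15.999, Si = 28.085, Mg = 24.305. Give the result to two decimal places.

2.77 percentage points

Si in (Mg0.26Fe0.74)3Al2Si3O12: molar mass 473.141 g/mol; 3×28.085 = 84.255 g → 17.81 wt%.
Si in (Mg0.27Fe0.73)2SiO4: molar mass 186.739 g/mol; 1×28.085 = 28.085 g → 15.04 wt%.
Difference = 17.81 − 15.04 = 2.77 percentage points.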